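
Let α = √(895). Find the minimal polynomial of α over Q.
m_α(x) = x^2 - 895

α satisfies α^2 - 895 = 0, so x^2 - 895 annihilates α. Since d = 895 is squarefree and ≠ 1, it is not a perfect square in Q, so x^2 - 895 has no rational root and is therefore irreducible over Q (a degree-2 polynomial over a field is irreducible iff it has no root). Hence m_α(x) = x^2 - 895.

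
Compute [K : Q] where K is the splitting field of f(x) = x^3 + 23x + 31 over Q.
[K : Q] = 6

By the rational root test, any rational root of the monic integer polynomial f(x) = x^3 + 23x + 31 must be an integer dividing the constant term 31, i.e. one of ±{1, 31}. Evaluating: f(1) = 55, f(-1) = 7, f(31) = 30535, f(-31) = -30473; none is 0, so f has no rational root and is therefore irreducible over Q (a cubic with no linear factor over a field is irreducible). For an irreducible cubic, the Galois group is A_3 or S_3 according as the discriminant disc(f) = -4a^3 - 27b^2 = -4·(23)^3 - 27·(31)^2 = -74615 is or is not a square in Q. Here disc(f) = -74615 is not a perfect square in Q, so the Galois group of f over Q is not contained in A_3 and must be all of S_3. The splitting field has degree |S_3| = 6 over Q, so [K : Q] = 6.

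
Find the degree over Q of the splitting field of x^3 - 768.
[K : Q] = 6

The roots of x^3 - 768 are ∛768, ω∛768, ω^2∛768 where ω = e^(2πi/3) is a primitive cube root of unity, so K = Q(∛768, ω). Now [Q(∛768):Q] = 3 (since 768 is not a perfect cube, x^3 - 768 is irreducible) and [Q(ω):Q] = 2. Both 2 and 3 divide [K:Q], and [K:Q] ≤ 3·2 = 6, so [K:Q] = 6. (Equivalently: Q(∛768) ⊂ R but ω ∉ R, so [K : Q(∛768)] = 2.)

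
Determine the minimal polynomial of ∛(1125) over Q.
m_α(x) = x^3 - 1125

α satisfies α^3 = 1125, so x^3 - 1125 annihilates α. By the rational root test, a rational root p/q (in lowest terms) of x^3 - 1125 would satisfy p^3 = 1125 q^3, forcing q = 1 and p^3 = 1125; but 1125 is not a perfect cube, contradiction. A monic cubic over Q with no rational root is irreducible (any nontrivial factorization would include a linear factor). Hence x^3 - 1125 is the minimal polynomial of α, and in particular [Q(α):Q] = 3.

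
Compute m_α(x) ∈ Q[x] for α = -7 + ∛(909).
m_α(x) = x^3 + 21x^2 + 147x - 566

Set β = α + 7 = ∛(909), so β^3 = 909. Then (α + 7)^3 - 909 = 0, i.e. α is a root of g(x) = (x + 7)^3 - 909 = x^3 + 21x^2 + 147x - 566. Since g(x) = h(x + 7) where h(x) = x^3 - 909, and h is irreducible over Q (because 909 is not a perfect cube, so h has no rational root, and a monic cubic with no rational root is irreducible), g is also irreducible (irreducibility is preserved under the substitution x → x + 7). Hence m_α(x) = x^3 + 21x^2 + 147x - 566.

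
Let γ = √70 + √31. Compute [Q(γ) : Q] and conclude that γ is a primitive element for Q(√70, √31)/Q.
[Q(γ) : Q] = 4 (equivalently, Q(γ) = Q(√70, √31))

Obviously Q(γ) ⊆ Q(√70, √31), and [Q(√70, √31):Q] = 4 (since 70, 31 are distinct squarefree integers > 1 with 2170 not a perfect square). To show equality we compute the minimal polynomial of γ. From γ = √70 + √31: γ^2 = 70 + 2√(2170) + 31 = 101 + 2√(2170), so γ^2 - 101 = 2√(2170); squaring, (γ^2 - 101)^2 = 4·2170, i.e. γ^4 - 202γ^2 + 10201 - 8680 = 0, i.e. γ^4 - 202γ^2 + 1521 = 0. So γ is a root of x^4 - 202x^2 + 1521. This polynomial is irreducible over Q: it has no rational root (each ±√70 ± √31 is irrational), and any factorization into two quadratics over Q would force √(2170) ∈ Q (pairing opposite roots) or √70, √31 ∈ Q (other pairings), all impossible. Hence [Q(γ):Q] = 4 = [Q(√70, √31):Q], so Q(γ) = Q(√70, √31).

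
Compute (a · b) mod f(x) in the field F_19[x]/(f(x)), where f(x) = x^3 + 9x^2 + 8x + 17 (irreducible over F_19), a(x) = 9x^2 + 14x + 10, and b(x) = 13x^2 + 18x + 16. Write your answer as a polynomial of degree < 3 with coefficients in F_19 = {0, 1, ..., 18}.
a · b ≡ 5x^2 + 2x + 15 (mod f(x))

Multiply in F_19[x]: a(x)·b(x) = (9x^2 + 14x + 10)·(13x^2 + 18x + 16) = 3x^4 + 2x^3 + 13x^2 + 5x + 8. This has degree ≥ 3, so divide by f(x) over F_19: 3x^4 + 2x^3 + 13x^2 + 5x + 8 = (3x + 13)·(x^3 + 9x^2 + 8x + 17) + (5x^2 + 2x + 15). Hence a·b ≡ 5x^2 + 2x + 15 (mod f). (F_19[x]/(f) is a field with 19^3 = 6859 elements since f is irreducible of degree 3.)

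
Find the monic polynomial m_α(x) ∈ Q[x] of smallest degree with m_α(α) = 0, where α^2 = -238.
m_α(x) = x^2 + 238

α satisfies α^2 + 238 = 0, so x^2 + 238 annihilates α. Since d = -238 is squarefree and ≠ 1, it is not a perfect square in Q, so x^2 + 238 has no rational root and is therefore irreducible over Q (a degree-2 polynomial over a field is irreducible iff it has no root). Hence m_α(x) = x^2 + 238.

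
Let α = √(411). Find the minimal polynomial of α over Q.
m_α(x) = x^2 - 411

α satisfies α^2 - 411 = 0, so x^2 - 411 annihilates α. Since d = 411 is squarefree and ≠ 1, it is not a perfect square in Q, so x^2 - 411 has no rational root and is therefore irreducible over Q (a degree-2 polynomial over a field is irreducible iff it has no root). Hence m_α(x) = x^2 - 411.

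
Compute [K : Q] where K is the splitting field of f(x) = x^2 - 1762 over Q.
[K : Q] = 2

f(x) = x^2 - 1762 factors as (x - √1762)(x + √1762). The splitting field is K = Q(√1762). Since 1762 is squarefree and > 1, it is not a perfect square, so x^2 - 1762 is irreducible over Q and [Q(√1762) : Q] = 2. Hence [K : Q] = 2.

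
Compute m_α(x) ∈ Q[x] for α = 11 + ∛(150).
m_α(x) = x^3 - 33x^2 + 363x - 1481

Set β = α - 11 = ∛(150), so β^3 = 150. Then (α - 11)^3 - 150 = 0, i.e. α is a root of g(x) = (x - 11)^3 - 150 = x^3 - 33x^2 + 363x - 1481. Since g(x) = h(x - 11) where h(x) = x^3 - 150, and h is irreducible over Q (because 150 is not a perfect cube, so h has no rational root, and a monic cubic with no rational root is irreducible), g is also irreducible (irreducibility is preserved under the substitution x → x - 11). Hence m_α(x) = x^3 - 33x^2 + 363x - 1481.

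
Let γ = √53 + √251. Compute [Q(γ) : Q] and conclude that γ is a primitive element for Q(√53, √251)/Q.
[Q(γ) : Q] = 4 (equivalently, Q(γ) = Q(√53, √251))

Obviously Q(γ) ⊆ Q(√53, √251), and [Q(√53, √251):Q] = 4 (since 53, 251 are distinct squarefree integers > 1 with 13303 not a perfect square). To show equality we compute the minimal polynomial of γ. From γ = √53 + √251: γ^2 = 53 + 2√(13303) + 251 = 304 + 2√(13303), so γ^2 - 304 = 2√(13303); squaring, (γ^2 - 304)^2 = 4·13303, i.e. γ^4 - 608γ^2 + 92416 - 53212 = 0, i.e. γ^4 - 608γ^2 + 39204 = 0. So γ is a root of x^4 - 608x^2 + 39204. This polynomial is irreducible over Q: it has no rational root (each ±√53 ± √251 is irrational), and any factorization into two quadratics over Q would force √(13303) ∈ Q (pairing opposite roots) or √53, √251 ∈ Q (other pairings), all impossible. Hence [Q(γ):Q] = 4 = [Q(√53, √251):Q], so Q(γ) = Q(√53, √251).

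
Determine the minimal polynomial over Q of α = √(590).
m_α(x) = x^2 - 590

α satisfies α^2 - 590 = 0, so x^2 - 590 annihilates α. Since d = 590 is squarefree and ≠ 1, it is not a perfect square in Q, so x^2 - 590 has no rational root and is therefore irreducible over Q (a degree-2 polynomial over a field is irreducible iff it has no root). Hence m_α(x) = x^2 - 590.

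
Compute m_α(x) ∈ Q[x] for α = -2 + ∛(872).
m_α(x) = x^3 + 6x^2 + 12x - 864

Set β = α + 2 = ∛(872), so β^3 = 872. Then (α + 2)^3 - 872 = 0, i.e. α is a root of g(x) = (x + 2)^3 - 872 = x^3 + 6x^2 + 12x - 864. Since g(x) = h(x + 2) where h(x) = x^3 - 872, and h is irreducible over Q (because 872 is not a perfect cube, so h has no rational root, and a monic cubic with no rational root is irreducible), g is also irreducible (irreducibility is preserved under the substitution x → x + 2). Hence m_α(x) = x^3 + 6x^2 + 12x - 864.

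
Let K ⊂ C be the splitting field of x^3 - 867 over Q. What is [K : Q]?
[K : Q] = 6

The roots of x^3 - 867 are ∛867, ω∛867, ω^2∛867 where ω = e^(2πi/3) is a primitive cube root of unity, so K = Q(∛867, ω). Now [Q(∛867):Q] = 3 (since 867 is not a perfect cube, x^3 - 867 is irreducible) and [Q(ω):Q] = 2. Both 2 and 3 divide [K:Q], and [K:Q] ≤ 3·2 = 6, so [K:Q] = 6. (Equivalently: Q(∛867) ⊂ R but ω ∉ R, so [K : Q(∛867)] = 2.)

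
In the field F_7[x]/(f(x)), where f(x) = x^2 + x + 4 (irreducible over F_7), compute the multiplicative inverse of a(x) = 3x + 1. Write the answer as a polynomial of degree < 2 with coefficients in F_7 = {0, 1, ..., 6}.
a(x)^(-1) ≡ 3x + 2 (mod f(x))

Since f is irreducible over F_7, F_7[x]/(f) is a field and a(x) ≠ 0 has an inverse. Apply the extended Euclidean algorithm to f(x) and a(x) in F_7[x]: f(x) = (5x + 1)·a(x) + (3). The last nonzero remainder is the constant 3 = gcd(f, a) in F_7. Back-substituting through the division chain expresses 3 = s(x)·a(x) + t(x)·f(x) with s(x) ≡ 2x + 6 (mod f), so (2x + 6)·a(x) ≡ 3 (mod f). Multiplying by 3^(-1) ≡ 5 in F_7 gives a(x)^(-1) ≡ 5·(2x + 6) ≡ 3x + 2 (mod f). Check: (3x + 1)·(3x + 2) = 2x^2 + 2x + 2 ≡ 1 (mod x^2 + x + 4).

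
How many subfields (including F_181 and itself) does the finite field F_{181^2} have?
F_{181^2} has 2 subfields

The subfields of F_{p^n} are exactly the fields F_{p^d} for d | n (each is the fixed field of the unique index-d subgroup of Gal(F_{p^n}/F_p) ≅ Z/nZ). The divisors of n = 2 are {1, 2}, giving 2 subfields: F_{181^1}, F_{181^2}.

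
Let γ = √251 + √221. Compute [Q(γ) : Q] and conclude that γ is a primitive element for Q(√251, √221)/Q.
[Q(γ) : Q] = 4 (equivalently, Q(γ) = Q(√251, √221))

Obviously Q(γ) ⊆ Q(√251, √221), and [Q(√251, √221):Q] = 4 (since 251, 221 are distinct squarefree integers > 1 with 55471 not a perfect square). To show equality we compute the minimal polynomial of γ. From γ = √251 + √221: γ^2 = 251 + 2√(55471) + 221 = 472 + 2√(55471), so γ^2 - 472 = 2√(55471); squaring, (γ^2 - 472)^2 = 4·55471, i.e. γ^4 - 944γ^2 + 222784 - 221884 = 0, i.e. γ^4 - 944γ^2 + 900 = 0. So γ is a root of x^4 - 944x^2 + 900. This polynomial is irreducible over Q: it has no rational root (each ±√251 ± √221 is irrational), and any factorization into two quadratics over Q would force √(55471) ∈ Q (pairing opposite roots) or √251, √221 ∈ Q (other pairings), all impossible. Hence [Q(γ):Q] = 4 = [Q(√251, √221):Q], so Q(γ) = Q(√251, √221).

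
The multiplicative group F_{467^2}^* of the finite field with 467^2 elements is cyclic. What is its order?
|F_{467^2}^*| = 218088

F_{467^2} has 467^2 = 218089 elements; its multiplicative group consists of all nonzero elements, so |F_{467^2}^*| = 218089 - 1 = 218088. (It is cyclic since any finite subgroup of the multiplicative group of a field is cyclic.)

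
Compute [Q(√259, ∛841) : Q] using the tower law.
[Q(√259, ∛841) : Q] = 6

Let L = Q(√259, ∛841). Since Q(√259) ⊂ L and [Q(√259):Q] = 2, the tower law gives 2 | [L:Q]. Likewise Q(∛841) ⊂ L with [Q(∛841):Q] = 3 (because 841 is not a perfect cube), so 3 | [L:Q]. As gcd(2,3) = 1, [L:Q] is divisible by 6. Conversely L is generated over Q by √259 and ∛841, so [L:Q] ≤ 2·3 = 6. Therefore [Q(√259, ∛841) : Q] = 6.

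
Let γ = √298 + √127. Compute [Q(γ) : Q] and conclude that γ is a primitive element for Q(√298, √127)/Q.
[Q(γ) : Q] = 4 (equivalently, Q(γ) = Q(√298, √127))

Obviously Q(γ) ⊆ Q(√298, √127), and [Q(√298, √127):Q] = 4 (since 298, 127 are distinct squarefree integers > 1 with 37846 not a perfect square). To show equality we compute the minimal polynomial of γ. From γ = √298 + √127: γ^2 = 298 + 2√(37846) + 127 = 425 + 2√(37846), so γ^2 - 425 = 2√(37846); squaring, (γ^2 - 425)^2 = 4·37846, i.e. γ^4 - 850γ^2 + 180625 - 151384 = 0, i.e. γ^4 - 850γ^2 + 29241 = 0. So γ is a root of x^4 - 850x^2 + 29241. This polynomial is irreducible over Q: it has no rational root (each ±√298 ± √127 is irrational), and any factorization into two quadratics over Q would force √(37846) ∈ Q (pairing opposite roots) or √298, √127 ∈ Q (other pairings), all impossible. Hence [Q(γ):Q] = 4 = [Q(√298, √127):Q], so Q(γ) = Q(√298, √127).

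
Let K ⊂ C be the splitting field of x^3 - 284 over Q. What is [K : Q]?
[K : Q] = 6

The roots of x^3 - 284 are ∛284, ω∛284, ω^2∛284 where ω = e^(2πi/3) is a primitive cube root of unity, so K = Q(∛284, ω). Now [Q(∛284):Q] = 3 (since 284 is not a perfect cube, x^3 - 284 is irreducible) and [Q(ω):Q] = 2. Both 2 and 3 divide [K:Q], and [K:Q] ≤ 3·2 = 6, so [K:Q] = 6. (Equivalently: Q(∛284) ⊂ R but ω ∉ R, so [K : Q(∛284)] = 2.)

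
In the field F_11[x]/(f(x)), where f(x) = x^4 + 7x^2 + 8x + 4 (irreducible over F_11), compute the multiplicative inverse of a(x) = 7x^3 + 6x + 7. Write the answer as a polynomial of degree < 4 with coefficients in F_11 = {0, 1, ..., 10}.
a(x)^(-1) ≡ 6x^3 + 6x^2 + 9x + 5 (mod f(x))

Since f is irreducible over F_11, F_11[x]/(f) is a field and a(x) ≠ 0 has an inverse. Apply the extended Euclidean algorithm to f(x) and a(x) in F_11[x]: f(x) = (8x)·a(x) + (3x^2 + 7x + 4);  a(x) = (6x + 8)·(3x^2 + 7x + 4) + (3x + 8);  (3x^2 + 7x + 4) = (x + 7)·(3x + 8) + (3). The last nonzero remainder is the constant 3 = gcd(f, a) in F_11. Back-substituting through the division chain expresses 3 = s(x)·a(x) + t(x)·f(x) with s(x) ≡ 7x^3 + 7x^2 + 5x + 4 (mod f), so (7x^3 + 7x^2 + 5x + 4)·a(x) ≡ 3 (mod f). Multiplying by 3^(-1) ≡ 4 in F_11 gives a(x)^(-1) ≡ 4·(7x^3 + 7x^2 + 5x + 4) ≡ 6x^3 + 6x^2 + 9x + 5 (mod f). Check: (7x^3 + 6x + 7)·(6x^3 + 6x^2 + 9x + 5) = 9x^6 + 9x^5 + 3x^3 + 8x^2 + 5x + 2 ≡ 1 (mod x^4 + 7x^2 + 8x + 4).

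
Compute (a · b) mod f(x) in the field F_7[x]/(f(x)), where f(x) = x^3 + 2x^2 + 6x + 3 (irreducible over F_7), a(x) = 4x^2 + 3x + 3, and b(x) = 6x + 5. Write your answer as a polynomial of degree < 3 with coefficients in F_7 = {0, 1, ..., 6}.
a · b ≡ 4x^2 + x + 6 (mod f(x))

Multiply in F_7[x]: a(x)·b(x) = (4x^2 + 3x + 3)·(6x + 5) = 3x^3 + 3x^2 + 5x + 1. This has degree ≥ 3, so divide by f(x) over F_7: 3x^3 + 3x^2 + 5x + 1 = (3)·(x^3 + 2x^2 + 6x + 3) + (4x^2 + x + 6). Hence a·b ≡ 4x^2 + x + 6 (mod f). (F_7[x]/(f) is a field with 7^3 = 343 elements since f is irreducible of degree 3.)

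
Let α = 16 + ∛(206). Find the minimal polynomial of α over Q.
m_α(x) = x^3 - 48x^2 + 768x - 4302

Set β = α - 16 = ∛(206), so β^3 = 206. Then (α - 16)^3 - 206 = 0, i.e. α is a root of g(x) = (x - 16)^3 - 206 = x^3 - 48x^2 + 768x - 4302. Since g(x) = h(x - 16) where h(x) = x^3 - 206, and h is irreducible over Q (because 206 is not a perfect cube, so h has no rational root, and a monic cubic with no rational root is irreducible), g is also irreducible (irreducibility is preserved under the substitution x → x - 16). Hence m_α(x) = x^3 - 48x^2 + 768x - 4302.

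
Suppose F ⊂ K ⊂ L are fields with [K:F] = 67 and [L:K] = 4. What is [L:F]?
[L:F] = 268

The tower law says that for any tower of field extensions F ⊂ K ⊂ L with finite degrees, [L:F] = [L:K] · [K:F]. Here this gives [L:F] = 4 · 67 = 268.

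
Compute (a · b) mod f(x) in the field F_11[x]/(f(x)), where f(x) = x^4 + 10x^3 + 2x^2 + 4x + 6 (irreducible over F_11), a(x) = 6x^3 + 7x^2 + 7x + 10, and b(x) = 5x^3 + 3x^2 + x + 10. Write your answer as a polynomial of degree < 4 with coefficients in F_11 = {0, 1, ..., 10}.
a · b ≡ 3x^3 + 8x^2 + x + 8 (mod f(x))

Multiply in F_11[x]: a(x)·b(x) = (6x^3 + 7x^2 + 7x + 10)·(5x^3 + 3x^2 + x + 10) = 8x^6 + 9x^5 + 7x^4 + 6x^3 + 8x^2 + 3x + 1. This has degree ≥ 4, so divide by f(x) over F_11: 8x^6 + 9x^5 + 7x^4 + 6x^3 + 8x^2 + 3x + 1 = (8x^2 + 6x + 8)·(x^4 + 10x^3 + 2x^2 + 4x + 6) + (3x^3 + 8x^2 + x + 8). Hence a·b ≡ 3x^3 + 8x^2 + x + 8 (mod f). (F_11[x]/(f) is a field with 11^4 = 14641 elements since f is irreducible of degree 4.)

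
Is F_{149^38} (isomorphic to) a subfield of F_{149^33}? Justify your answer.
No: F_{149^38} is not a subfield of F_{149^33}

F_{p^m} embeds in F_{p^n} iff m | n. Here 38 ∤ 33 (since 33 = 0·38 + 33 with remainder 33 ≠ 0), so F_{149^38} is not a subfield of F_{149^33}. Equivalently: if it were, the tower law would give 38 = [F_{149^38}:F_149] dividing [F_{149^33}:F_149] = 33, contradiction.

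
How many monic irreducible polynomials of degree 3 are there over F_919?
There are 258716880 monic irreducible polynomials of degree 3 over F_919

Each element of F_{919^3} that lies in no proper subfield is a root of exactly one monic irreducible of degree 3 over F_919, and each such polynomial has 3 distinct roots in F_{919^3}. By Möbius inversion the count is N_919(3) = (1/3) Σ_{d|3} μ(3/d) · 919^d = (1/3)(μ(3)·919^1 + μ(1)·919^3) = 776150640/3 = 258716880.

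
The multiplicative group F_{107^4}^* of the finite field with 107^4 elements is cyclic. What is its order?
|F_{107^4}^*| = 131079600

F_{107^4} has 107^4 = 131079601 elements; its multiplicative group consists of all nonzero elements, so |F_{107^4}^*| = 131079601 - 1 = 131079600. (It is cyclic since any finite subgroup of the multiplicative group of a field is cyclic.)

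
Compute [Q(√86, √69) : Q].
[Q(√86, √69) : Q] = 4

[Q(√86):Q] = 2 (min poly x^2 - 86, irreducible since 86 is squarefree > 1). For the top step, suppose √69 ∈ Q(√86), say √69 = c + d√86 with c, d ∈ Q. Squaring: 69 = c^2 + 86d^2 + 2cd√86. Since √86 ∉ Q this forces 2cd = 0. If d = 0 then √69 = c ∈ Q, contradicting 69 squarefree > 1. If c = 0 then 69 = 86d^2, so 86·69 = (86d)^2 is a perfect square in Q — but 86·69 = 5934 is not a perfect square (since 86 and 69 are distinct squarefree integers). Contradiction. Hence √69 ∉ Q(√86), so x^2 - 69 stays irreducible over Q(√86) and [Q(√86, √69) : Q(√86)] = 2. By the tower law, [Q(√86, √69) : Q] = 2 · 2 = 4.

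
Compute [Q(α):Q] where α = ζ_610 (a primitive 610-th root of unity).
[Q(α):Q] = 240

The minimal polynomial of ζ_610 over Q is the 610-th cyclotomic polynomial Φ_610(x), which is irreducible over Q and has degree φ(610) = 240. Hence [Q(α):Q] = φ(610) = 240.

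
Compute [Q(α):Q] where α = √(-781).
[Q(α):Q] = 2

[Q(α):Q] equals the degree of the minimal polynomial of α. Here α^2 = -781 and x^2 + 781 is irreducible (d = -781 is squarefree, ≠ 1, hence not a square), so deg(m_α) = 2. Thus [Q(α):Q] = 2.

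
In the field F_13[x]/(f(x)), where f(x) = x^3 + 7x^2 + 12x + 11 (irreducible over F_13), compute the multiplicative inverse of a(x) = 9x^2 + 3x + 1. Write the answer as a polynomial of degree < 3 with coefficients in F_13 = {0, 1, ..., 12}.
a(x)^(-1) ≡ 9x^2 + x + 10 (mod f(x))

Since f is irreducible over F_13, F_13[x]/(f) is a field and a(x) ≠ 0 has an inverse. Apply the extended Euclidean algorithm to f(x) and a(x) in F_13[x]: f(x) = (3x + 7)·a(x) + (x + 4);  a(x) = (9x + 6)·(x + 4) + (3). The last nonzero remainder is the constant 3 = gcd(f, a) in F_13. Back-substituting through the division chain expresses 3 = s(x)·a(x) + t(x)·f(x) with s(x) ≡ x^2 + 3x + 4 (mod f), so (x^2 + 3x + 4)·a(x) ≡ 3 (mod f). Multiplying by 3^(-1) ≡ 9 in F_13 gives a(x)^(-1) ≡ 9·(x^2 + 3x + 4) ≡ 9x^2 + x + 10 (mod f). Check: (9x^2 + 3x + 1)·(9x^2 + x + 10) = 3x^4 + 10x^3 + 11x^2 + 5x + 10 ≡ 1 (mod x^3 + 7x^2 + 12x + 11).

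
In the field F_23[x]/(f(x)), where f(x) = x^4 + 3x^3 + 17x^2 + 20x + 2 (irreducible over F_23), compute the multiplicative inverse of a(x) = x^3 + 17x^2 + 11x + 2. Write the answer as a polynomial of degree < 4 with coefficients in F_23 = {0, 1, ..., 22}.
a(x)^(-1) ≡ 15x^3 + 3x^2 + 5x + 6 (mod f(x))

Since f is irreducible over F_23, F_23[x]/(f) is a field and a(x) ≠ 0 has an inverse. Apply the extended Euclidean algorithm to f(x) and a(x) in F_23[x]: f(x) = (x + 9)·a(x) + (14x^2 + 11x + 7);  a(x) = (5x + 17)·(14x^2 + 11x + 7) + (19x + 21);  (14x^2 + 11x + 7) = (8x + 22)·(19x + 21) + (5). The last nonzero remainder is the constant 5 = gcd(f, a) in F_23. Back-substituting through the division chain expresses 5 = s(x)·a(x) + t(x)·f(x) with s(x) ≡ 6x^3 + 15x^2 + 2x + 7 (mod f), so (6x^3 + 15x^2 + 2x + 7)·a(x) ≡ 5 (mod f). Multiplying by 5^(-1) ≡ 14 in F_23 gives a(x)^(-1) ≡ 14·(6x^3 + 15x^2 + 2x + 7) ≡ 15x^3 + 3x^2 + 5x + 6 (mod f). Check: (x^3 + 17x^2 + 11x + 2)·(15x^3 + 3x^2 + 5x + 6) = 15x^6 + 5x^5 + 14x^4 + 16x^3 + 2x^2 + 7x + 12 ≡ 1 (mod x^4 + 3x^3 + 17x^2 + 20x + 2).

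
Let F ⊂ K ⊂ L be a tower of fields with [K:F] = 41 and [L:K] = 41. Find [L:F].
[L:F] = 1681

The tower law says that for any tower of field extensions F ⊂ K ⊂ L with finite degrees, [L:F] = [L:K] · [K:F]. Here this gives [L:F] = 41 · 41 = 1681.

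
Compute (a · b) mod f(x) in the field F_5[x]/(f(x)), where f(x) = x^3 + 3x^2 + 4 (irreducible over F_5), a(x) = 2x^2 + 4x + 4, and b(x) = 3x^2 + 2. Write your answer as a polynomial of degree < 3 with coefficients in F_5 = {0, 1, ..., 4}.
a · b ≡ 4x^2 + 4x + 2 (mod f(x))

Multiply in F_5[x]: a(x)·b(x) = (2x^2 + 4x + 4)·(3x^2 + 2) = x^4 + 2x^3 + x^2 + 3x + 3. This has degree ≥ 3, so divide by f(x) over F_5: x^4 + 2x^3 + x^2 + 3x + 3 = (x + 4)·(x^3 + 3x^2 + 4) + (4x^2 + 4x + 2). Hence a·b ≡ 4x^2 + 4x + 2 (mod f). (F_5[x]/(f) is a field with 5^3 = 125 elements since f is irreducible of degree 3.)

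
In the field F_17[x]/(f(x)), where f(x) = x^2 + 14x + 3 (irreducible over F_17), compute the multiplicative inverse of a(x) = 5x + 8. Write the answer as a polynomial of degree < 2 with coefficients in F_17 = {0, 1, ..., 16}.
a(x)^(-1) ≡ 3x + 10 (mod f(x))

Since f is irreducible over F_17, F_17[x]/(f) is a field and a(x) ≠ 0 has an inverse. Apply the extended Euclidean algorithm to f(x) and a(x) in F_17[x]: f(x) = (7x + 12)·a(x) + (9). The last nonzero remainder is the constant 9 = gcd(f, a) in F_17. Back-substituting through the division chain expresses 9 = s(x)·a(x) + t(x)·f(x) with s(x) ≡ 10x + 5 (mod f), so (10x + 5)·a(x) ≡ 9 (mod f). Multiplying by 9^(-1) ≡ 2 in F_17 gives a(x)^(-1) ≡ 2·(10x + 5) ≡ 3x + 10 (mod f). Check: (5x + 8)·(3x + 10) = 15x^2 + 6x + 12 ≡ 1 (mod x^2 + 14x + 3).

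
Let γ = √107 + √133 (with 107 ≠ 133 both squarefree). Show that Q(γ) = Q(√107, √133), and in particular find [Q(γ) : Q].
[Q(γ) : Q] = 4 (equivalently, Q(γ) = Q(√107, √133))

Obviously Q(γ) ⊆ Q(√107, √133), and [Q(√107, √133):Q] = 4 (since 107, 133 are distinct squarefree integers > 1 with 14231 not a perfect square). To show equality we compute the minimal polynomial of γ. From γ = √107 + √133: γ^2 = 107 + 2√(14231) + 133 = 240 + 2√(14231), so γ^2 - 240 = 2√(14231); squaring, (γ^2 - 240)^2 = 4·14231, i.e. γ^4 - 480γ^2 + 57600 - 56924 = 0, i.e. γ^4 - 480γ^2 + 676 = 0. So γ is a root of x^4 - 480x^2 + 676. This polynomial is irreducible over Q: it has no rational root (each ±√107 ± √133 is irrational), and any factorization into two quadratics over Q would force √(14231) ∈ Q (pairing opposite roots) or √107, √133 ∈ Q (other pairings), all impossible. Hence [Q(γ):Q] = 4 = [Q(√107, √133):Q], so Q(γ) = Q(√107, √133).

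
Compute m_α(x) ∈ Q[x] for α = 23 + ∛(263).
m_α(x) = x^3 - 69x^2 + 1587x - 12430

Set β = α - 23 = ∛(263), so β^3 = 263. Then (α - 23)^3 - 263 = 0, i.e. α is a root of g(x) = (x - 23)^3 - 263 = x^3 - 69x^2 + 1587x - 12430. Since g(x) = h(x - 23) where h(x) = x^3 - 263, and h is irreducible over Q (because 263 is not a perfect cube, so h has no rational root, and a monic cubic with no rational root is irreducible), g is also irreducible (irreducibility is preserved under the substitution x → x - 23). Hence m_α(x) = x^3 - 69x^2 + 1587x - 12430.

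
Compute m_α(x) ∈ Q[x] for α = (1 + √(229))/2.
m_α(x) = x^2 - x - 57

From 2α - 1 = √(229), squaring gives (2α - 1)^2 = 229, i.e. 4α^2 - 4α + 1 = 229, so α^2 - α + (1 - 229)/4 = 0. Since 229 ≡ 1 (mod 4), (1 - 229)/4 = -57 ∈ Z. The polynomial x^2 - x - 57 has discriminant 1 - 4·(-57) = 229, which is not a perfect square in Q (d = 229 is squarefree and ≠ 1), so x^2 - x - 57 is irreducible over Q. It is the minimal polynomial of α.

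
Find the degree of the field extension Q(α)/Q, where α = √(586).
[Q(α):Q] = 2

[Q(α):Q] equals the degree of the minimal polynomial of α. Here α^2 = 586 and x^2 - 586 is irreducible (d = 586 is squarefree, ≠ 1, hence not a square), so deg(m_α) = 2. Thus [Q(α):Q] = 2.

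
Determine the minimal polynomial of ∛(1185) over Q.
m_α(x) = x^3 - 1185

α satisfies α^3 = 1185, so x^3 - 1185 annihilates α. By the rational root test, a rational root p/q (in lowest terms) of x^3 - 1185 would satisfy p^3 = 1185 q^3, forcing q = 1 and p^3 = 1185; but 1185 is not a perfect cube, contradiction. A monic cubic over Q with no rational root is irreducible (any nontrivial factorization would include a linear factor). Hence x^3 - 1185 is the minimal polynomial of α, and in particular [Q(α):Q] = 3.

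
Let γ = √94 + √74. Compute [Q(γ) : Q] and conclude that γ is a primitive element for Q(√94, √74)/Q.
[Q(γ) : Q] = 4 (equivalently, Q(γ) = Q(√94, √74))

Obviously Q(γ) ⊆ Q(√94, √74), and [Q(√94, √74):Q] = 4 (since 94, 74 are distinct squarefree integers > 1 with 6956 not a perfect square). To show equality we compute the minimal polynomial of γ. From γ = √94 + √74: γ^2 = 94 + 2√(6956) + 74 = 168 + 2√(6956), so γ^2 - 168 = 2√(6956); squaring, (γ^2 - 168)^2 = 4·6956, i.e. γ^4 - 336γ^2 + 28224 - 27824 = 0, i.e. γ^4 - 336γ^2 + 400 = 0. So γ is a root of x^4 - 336x^2 + 400. This polynomial is irreducible over Q: it has no rational root (each ±√94 ± √74 is irrational), and any factorization into two quadratics over Q would force √(6956) ∈ Q (pairing opposite roots) or √94, √74 ∈ Q (other pairings), all impossible. Hence [Q(γ):Q] = 4 = [Q(√94, √74):Q], so Q(γ) = Q(√94, √74).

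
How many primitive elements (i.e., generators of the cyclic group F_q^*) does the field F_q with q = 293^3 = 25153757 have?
There are φ(25153756) = 12404448 primitive elements

F_q^* is cyclic of order q - 1 = 25153756. A cyclic group of order m has exactly φ(m) generators. Here m = 25153756 = 2^2 · 73 · 86143, so the number of primitive elements is φ(25153756) = 12404448.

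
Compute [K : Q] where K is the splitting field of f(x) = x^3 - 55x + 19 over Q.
[K : Q] = 6

By the rational root test, any rational root of the monic integer polynomial f(x) = x^3 - 55x + 19 must be an integer dividing the constant term 19, i.e. one of ±{1, 19}. Evaluating: f(1) = -35, f(-1) = 73, f(19) = 5833, f(-19) = -5795; none is 0, so f has no rational root and is therefore irreducible over Q (a cubic with no linear factor over a field is irreducible). For an irreducible cubic, the Galois group is A_3 or S_3 according as the discriminant disc(f) = -4a^3 - 27b^2 = -4·(-55)^3 - 27·(19)^2 = 655753 is or is not a square in Q. Here disc(f) = 655753 is not a perfect square in Q, so the Galois group of f over Q is not contained in A_3 and must be all of S_3. The splitting field has degree |S_3| = 6 over Q, so [K : Q] = 6.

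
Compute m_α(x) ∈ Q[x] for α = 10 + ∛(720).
m_α(x) = x^3 - 30x^2 + 300x - 1720

Set β = α - 10 = ∛(720), so β^3 = 720. Then (α - 10)^3 - 720 = 0, i.e. α is a root of g(x) = (x - 10)^3 - 720 = x^3 - 30x^2 + 300x - 1720. Since g(x) = h(x - 10) where h(x) = x^3 - 720, and h is irreducible over Q (because 720 is not a perfect cube, so h has no rational root, and a monic cubic with no rational root is irreducible), g is also irreducible (irreducibility is preserved under the substitution x → x - 10). Hence m_α(x) = x^3 - 30x^2 + 300x - 1720.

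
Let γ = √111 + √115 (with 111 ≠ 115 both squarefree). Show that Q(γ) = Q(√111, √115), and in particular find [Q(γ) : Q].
[Q(γ) : Q] = 4 (equivalently, Q(γ) = Q(√111, √115))

Obviously Q(γ) ⊆ Q(√111, √115), and [Q(√111, √115):Q] = 4 (since 111, 115 are distinct squarefree integers > 1 with 12765 not a perfect square). To show equality we compute the minimal polynomial of γ. From γ = √111 + √115: γ^2 = 111 + 2√(12765) + 115 = 226 + 2√(12765), so γ^2 - 226 = 2√(12765); squaring, (γ^2 - 226)^2 = 4·12765, i.e. γ^4 - 452γ^2 + 51076 - 51060 = 0, i.e. γ^4 - 452γ^2 + 16 = 0. So γ is a root of x^4 - 452x^2 + 16. This polynomial is irreducible over Q: it has no rational root (each ±√111 ± √115 is irrational), and any factorization into two quadratics over Q would force √(12765) ∈ Q (pairing opposite roots) or √111, √115 ∈ Q (other pairings), all impossible. Hence [Q(γ):Q] = 4 = [Q(√111, √115):Q], so Q(γ) = Q(√111, √115).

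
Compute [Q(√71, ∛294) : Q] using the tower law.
[Q(√71, ∛294) : Q] = 6

Let L = Q(√71, ∛294). Since Q(√71) ⊂ L and [Q(√71):Q] = 2, the tower law gives 2 | [L:Q]. Likewise Q(∛294) ⊂ L with [Q(∛294):Q] = 3 (because 294 is not a perfect cube), so 3 | [L:Q]. As gcd(2,3) = 1, [L:Q] is divisible by 6. Conversely L is generated over Q by √71 and ∛294, so [L:Q] ≤ 2·3 = 6. Therefore [Q(√71, ∛294) : Q] = 6.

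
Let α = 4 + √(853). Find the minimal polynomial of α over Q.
m_α(x) = x^2 - 8x - 837

From α - 4 = √(853), squaring gives (α - 4)^2 = 853, i.e. α^2 - 8α + 16 = 853, so α^2 - 8α - 837 = 0. The discriminant of x^2 - 8x - 837 is (-8)^2 - 4·(-837) = 64 + 3348 = 3412, and 4·(853) is not a perfect square in Q since 853 is squarefree and ≠ 1. Hence x^2 - 8x - 837 is irreducible over Q and is the minimal polynomial of α.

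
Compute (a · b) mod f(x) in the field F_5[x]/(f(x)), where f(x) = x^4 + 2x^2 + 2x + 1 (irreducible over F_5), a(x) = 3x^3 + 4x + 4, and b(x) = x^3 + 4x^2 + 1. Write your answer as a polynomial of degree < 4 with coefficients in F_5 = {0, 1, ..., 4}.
a · b ≡ 3x^3 + 3x^2 + x + 1 (mod f(x))

Multiply in F_5[x]: a(x)·b(x) = (3x^3 + 4x + 4)·(x^3 + 4x^2 + 1) = 3x^6 + 2x^5 + 4x^4 + 3x^3 + x^2 + 4x + 4. This has degree ≥ 4, so divide by f(x) over F_5: 3x^6 + 2x^5 + 4x^4 + 3x^3 + x^2 + 4x + 4 = (3x^2 + 2x + 3)·(x^4 + 2x^2 + 2x + 1) + (3x^3 + 3x^2 + x + 1). Hence a·b ≡ 3x^3 + 3x^2 + x + 1 (mod f). (F_5[x]/(f) is a field with 5^4 = 625 elements since f is irreducible of degree 4.)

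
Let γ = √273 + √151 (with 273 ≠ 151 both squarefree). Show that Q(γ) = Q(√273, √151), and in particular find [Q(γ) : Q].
[Q(γ) : Q] = 4 (equivalently, Q(γ) = Q(√273, √151))

Obviously Q(γ) ⊆ Q(√273, √151), and [Q(√273, √151):Q] = 4 (since 273, 151 are distinct squarefree integers > 1 with 41223 not a perfect square). To show equality we compute the minimal polynomial of γ. From γ = √273 + √151: γ^2 = 273 + 2√(41223) + 151 = 424 + 2√(41223), so γ^2 - 424 = 2√(41223); squaring, (γ^2 - 424)^2 = 4·41223, i.e. γ^4 - 848γ^2 + 179776 - 164892 = 0, i.e. γ^4 - 848γ^2 + 14884 = 0. So γ is a root of x^4 - 848x^2 + 14884. This polynomial is irreducible over Q: it has no rational root (each ±√273 ± √151 is irrational), and any factorization into two quadratics over Q would force √(41223) ∈ Q (pairing opposite roots) or √273, √151 ∈ Q (other pairings), all impossible. Hence [Q(γ):Q] = 4 = [Q(√273, √151):Q], so Q(γ) = Q(√273, √151).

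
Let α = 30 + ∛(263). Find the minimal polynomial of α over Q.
m_α(x) = x^3 - 90x^2 + 2700x - 27263

Set β = α - 30 = ∛(263), so β^3 = 263. Then (α - 30)^3 - 263 = 0, i.e. α is a root of g(x) = (x - 30)^3 - 263 = x^3 - 90x^2 + 2700x - 27263. Since g(x) = h(x - 30) where h(x) = x^3 - 263, and h is irreducible over Q (because 263 is not a perfect cube, so h has no rational root, and a monic cubic with no rational root is irreducible), g is also irreducible (irreducibility is preserved under the substitution x → x - 30). Hence m_α(x) = x^3 - 90x^2 + 2700x - 27263.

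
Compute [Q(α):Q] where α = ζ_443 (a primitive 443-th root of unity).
[Q(α):Q] = 442

The minimal polynomial of ζ_443 over Q is the 443-th cyclotomic polynomial Φ_443(x), which is irreducible over Q and has degree φ(443) = 442. Hence [Q(α):Q] = φ(443) = 442.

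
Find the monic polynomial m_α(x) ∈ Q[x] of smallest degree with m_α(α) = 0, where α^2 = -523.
m_α(x) = x^2 + 523

α satisfies α^2 + 523 = 0, so x^2 + 523 annihilates α. Since d = -523 is squarefree and ≠ 1, it is not a perfect square in Q, so x^2 + 523 has no rational root and is therefore irreducible over Q (a degree-2 polynomial over a field is irreducible iff it has no root). Hence m_α(x) = x^2 + 523.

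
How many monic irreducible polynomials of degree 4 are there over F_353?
There are 3881819568 monic irreducible polynomials of degree 4 over F_353

Each element of F_{353^4} that lies in no proper subfield is a root of exactly one monic irreducible of degree 4 over F_353, and each such polynomial has 4 distinct roots in F_{353^4}. By Möbius inversion the count is N_353(4) = (1/4) Σ_{d|4} μ(4/d) · 353^d = (1/4)(μ(4)·353^1 + μ(2)·353^2 + μ(1)·353^4) = 15527278272/4 = 3881819568.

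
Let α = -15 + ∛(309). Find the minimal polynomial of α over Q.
m_α(x) = x^3 + 45x^2 + 675x + 3066

Set β = α + 15 = ∛(309), so β^3 = 309. Then (α + 15)^3 - 309 = 0, i.e. α is a root of g(x) = (x + 15)^3 - 309 = x^3 + 45x^2 + 675x + 3066. Since g(x) = h(x + 15) where h(x) = x^3 - 309, and h is irreducible over Q (because 309 is not a perfect cube, so h has no rational root, and a monic cubic with no rational root is irreducible), g is also irreducible (irreducibility is preserved under the substitution x → x + 15). Hence m_α(x) = x^3 + 45x^2 + 675x + 3066.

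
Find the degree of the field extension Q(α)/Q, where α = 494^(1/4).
[Q(α):Q] = 4

α is a root of x^4 - 494. By Eisenstein's criterion at the prime p = 2 (which divides the constant term 494 but p^2 = 4 does not, since 494 is squarefree), x^4 - 494 is irreducible over Q. Hence [Q(α):Q] = 4.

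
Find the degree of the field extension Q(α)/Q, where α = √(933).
[Q(α):Q] = 2

[Q(α):Q] equals the degree of the minimal polynomial of α. Here α^2 = 933 and x^2 - 933 is irreducible (d = 933 is squarefree, ≠ 1, hence not a square), so deg(m_α) = 2. Thus [Q(α):Q] = 2.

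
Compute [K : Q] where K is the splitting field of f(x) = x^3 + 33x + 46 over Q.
[K : Q] = 6

By the rational root test, any rational root of the monic integer polynomial f(x) = x^3 + 33x + 46 must be an integer dividing the constant term 46, i.e. one of ±{1, 2, 23, 46}. Evaluating: f(1) = 80, f(-1) = 12, f(2) = 120, f(-2) = -28, f(23) = 12972, f(-23) = -12880, f(46) = 98900, f(-46) = -98808; none is 0, so f has no rational root and is therefore irreducible over Q (a cubic with no linear factor over a field is irreducible). For an irreducible cubic, the Galois group is A_3 or S_3 according as the discriminant disc(f) = -4a^3 - 27b^2 = -4·(33)^3 - 27·(46)^2 = -200880 is or is not a square in Q. Here disc(f) = -200880 is not a perfect square in Q, so the Galois group of f over Q is not contained in A_3 and must be all of S_3. The splitting field has degree |S_3| = 6 over Q, so [K : Q] = 6.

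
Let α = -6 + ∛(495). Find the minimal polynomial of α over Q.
m_α(x) = x^3 + 18x^2 + 108x - 279

Set β = α + 6 = ∛(495), so β^3 = 495. Then (α + 6)^3 - 495 = 0, i.e. α is a root of g(x) = (x + 6)^3 - 495 = x^3 + 18x^2 + 108x - 279. Since g(x) = h(x + 6) where h(x) = x^3 - 495, and h is irreducible over Q (because 495 is not a perfect cube, so h has no rational root, and a monic cubic with no rational root is irreducible), g is also irreducible (irreducibility is preserved under the substitution x → x + 6). Hence m_α(x) = x^3 + 18x^2 + 108x - 279.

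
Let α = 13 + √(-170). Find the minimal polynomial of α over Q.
m_α(x) = x^2 - 26x + 339

From α - 13 = √(-170), squaring gives (α - 13)^2 = -170, i.e. α^2 - 26α + 169 = -170, so α^2 - 26α + 339 = 0. The discriminant of x^2 - 26x + 339 is (-26)^2 - 4·(339) = 676 - 1356 = -680, and 4·(-170) is not a perfect square in Q since -170 is squarefree and ≠ 1. Hence x^2 - 26x + 339 is irreducible over Q and is the minimal polynomial of α.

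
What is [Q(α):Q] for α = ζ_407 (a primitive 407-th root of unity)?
[Q(α):Q] = 360

The minimal polynomial of ζ_407 over Q is the 407-th cyclotomic polynomial Φ_407(x), which is irreducible over Q and has degree φ(407) = 360. Hence [Q(α):Q] = φ(407) = 360.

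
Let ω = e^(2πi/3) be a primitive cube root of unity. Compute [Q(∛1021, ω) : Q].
[Q(∛1021, ω) : Q] = 6

[Q(∛1021):Q] = 3 (min poly x^3 - 1021, irreducible since 1021 is not a perfect cube). [Q(ω):Q] = 2 (min poly x^2 + x + 1). Since Q(∛1021) ⊂ R and ω ∉ R, we have ω ∉ Q(∛1021), so x^2 + x + 1 remains irreducible over Q(∛1021) and [Q(∛1021, ω) : Q(∛1021)] = 2. By the tower law, [Q(∛1021, ω) : Q] = 3 · 2 = 6. (In fact Q(∛1021, ω) is the splitting field of x^3 - 1021 over Q.)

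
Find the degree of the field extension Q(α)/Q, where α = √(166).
[Q(α):Q] = 2

[Q(α):Q] equals the degree of the minimal polynomial of α. Here α^2 = 166 and x^2 - 166 is irreducible (d = 166 is squarefree, ≠ 1, hence not a square), so deg(m_α) = 2. Thus [Q(α):Q] = 2.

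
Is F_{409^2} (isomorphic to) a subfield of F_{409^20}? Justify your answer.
Yes: F_{409^2} is a subfield of F_{409^20}

F_{p^m} embeds in F_{p^n} iff m | n (since F_{p^n} is the splitting field of x^(p^n) - x, and F_{p^m} ⊂ F_{p^n} forces p^n to be a power of p^m, i.e. m | n; conversely if m | n then every root of x^(p^m) - x is a root of x^(p^n) - x). Here 2 | 20 (since 20 = 10·2), so F_{409^2} is a subfield of F_{409^20}, and [F_{409^20} : F_{409^2}] = 20/2 = 10.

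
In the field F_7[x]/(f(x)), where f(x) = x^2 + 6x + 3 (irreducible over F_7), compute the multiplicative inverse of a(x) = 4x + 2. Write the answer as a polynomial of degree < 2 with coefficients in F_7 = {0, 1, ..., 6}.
a(x)^(-1) ≡ 6x + 5 (mod f(x))

Since f is irreducible over F_7, F_7[x]/(f) is a field and a(x) ≠ 0 has an inverse. Apply the extended Euclidean algorithm to f(x) and a(x) in F_7[x]: f(x) = (2x + 4)·a(x) + (2). The last nonzero remainder is the constant 2 = gcd(f, a) in F_7. Back-substituting through the division chain expresses 2 = s(x)·a(x) + t(x)·f(x) with s(x) ≡ 5x + 3 (mod f), so (5x + 3)·a(x) ≡ 2 (mod f). Multiplying by 2^(-1) ≡ 4 in F_7 gives a(x)^(-1) ≡ 4·(5x + 3) ≡ 6x + 5 (mod f). Check: (4x + 2)·(6x + 5) = 3x^2 + 4x + 3 ≡ 1 (mod x^2 + 6x + 3).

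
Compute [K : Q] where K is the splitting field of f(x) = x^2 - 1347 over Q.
[K : Q] = 2

f(x) = x^2 - 1347 factors as (x - √1347)(x + √1347). The splitting field is K = Q(√1347). Since 1347 is squarefree and > 1, it is not a perfect square, so x^2 - 1347 is irreducible over Q and [Q(√1347) : Q] = 2. Hence [K : Q] = 2.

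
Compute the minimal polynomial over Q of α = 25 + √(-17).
m_α(x) = x^2 - 50x + 642

From α - 25 = √(-17), squaring gives (α - 25)^2 = -17, i.e. α^2 - 50α + 625 = -17, so α^2 - 50α + 642 = 0. The discriminant of x^2 - 50x + 642 is (-50)^2 - 4·(642) = 2500 - 2568 = -68, and 4·(-17) is not a perfect square in Q since -17 is squarefree and ≠ 1. Hence x^2 - 50x + 642 is irreducible over Q and is the minimal polynomial of α.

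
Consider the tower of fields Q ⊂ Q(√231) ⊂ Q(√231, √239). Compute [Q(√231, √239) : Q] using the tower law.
[Q(√231, √239) : Q] = 4

[Q(√231):Q] = 2 (min poly x^2 - 231, irreducible since 231 is squarefree > 1). For the top step, suppose √239 ∈ Q(√231), say √239 = c + d√231 with c, d ∈ Q. Squaring: 239 = c^2 + 231d^2 + 2cd√231. Since √231 ∉ Q this forces 2cd = 0. If d = 0 then √239 = c ∈ Q, contradicting 239 squarefree > 1. If c = 0 then 239 = 231d^2, so 231·239 = (231d)^2 is a perfect square in Q — but 231·239 = 55209 is not a perfect square (since 231 and 239 are distinct squarefree integers). Contradiction. Hence √239 ∉ Q(√231), so x^2 - 239 stays irreducible over Q(√231) and [Q(√231, √239) : Q(√231)] = 2. By the tower law, [Q(√231, √239) : Q] = 2 · 2 = 4.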